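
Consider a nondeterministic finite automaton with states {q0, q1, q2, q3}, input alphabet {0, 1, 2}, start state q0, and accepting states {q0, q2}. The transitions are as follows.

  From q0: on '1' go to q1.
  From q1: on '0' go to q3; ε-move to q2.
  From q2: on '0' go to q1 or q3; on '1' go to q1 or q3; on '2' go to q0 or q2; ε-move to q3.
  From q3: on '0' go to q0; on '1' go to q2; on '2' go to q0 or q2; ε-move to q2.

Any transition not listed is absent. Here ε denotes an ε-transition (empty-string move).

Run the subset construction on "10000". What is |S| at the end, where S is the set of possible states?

4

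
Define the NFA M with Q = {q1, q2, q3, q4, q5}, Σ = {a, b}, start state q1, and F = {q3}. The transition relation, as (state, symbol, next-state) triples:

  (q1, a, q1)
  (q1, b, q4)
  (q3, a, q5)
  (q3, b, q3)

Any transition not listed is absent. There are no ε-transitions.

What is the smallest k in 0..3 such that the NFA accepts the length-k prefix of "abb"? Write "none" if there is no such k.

Start in {q1}.
Read 'a': q1→{q1}; now {q1}.
Read 'b': q1→{q4}; now {q4}.
Read 'b': q4→∅; now ∅.
No reachable set along the way intersects F.

none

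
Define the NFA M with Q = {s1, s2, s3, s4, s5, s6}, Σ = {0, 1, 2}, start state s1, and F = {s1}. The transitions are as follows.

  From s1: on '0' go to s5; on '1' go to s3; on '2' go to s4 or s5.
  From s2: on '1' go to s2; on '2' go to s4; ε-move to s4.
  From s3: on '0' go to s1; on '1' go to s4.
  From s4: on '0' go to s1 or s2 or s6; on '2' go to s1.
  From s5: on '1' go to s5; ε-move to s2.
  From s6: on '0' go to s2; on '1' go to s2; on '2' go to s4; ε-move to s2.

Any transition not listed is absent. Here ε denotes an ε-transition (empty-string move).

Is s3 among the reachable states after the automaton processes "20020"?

Start in {s1}.
Read '2': {s1} → {s2, s4, s5}.
Read '0': {s2, s4, s5} → {s1, s2, s4, s6}.
Read '0': {s1, s2, s4, s6} → {s1, s2, s4, s5, s6}.
Read '2': {s1, s2, s4, s5, s6} → {s1, s2, s4, s5}.
Read '0': {s1, s2, s4, s5} → {s1, s2, s4, s5, s6}.
State s3 is not in {s1, s2, s4, s5, s6}.

No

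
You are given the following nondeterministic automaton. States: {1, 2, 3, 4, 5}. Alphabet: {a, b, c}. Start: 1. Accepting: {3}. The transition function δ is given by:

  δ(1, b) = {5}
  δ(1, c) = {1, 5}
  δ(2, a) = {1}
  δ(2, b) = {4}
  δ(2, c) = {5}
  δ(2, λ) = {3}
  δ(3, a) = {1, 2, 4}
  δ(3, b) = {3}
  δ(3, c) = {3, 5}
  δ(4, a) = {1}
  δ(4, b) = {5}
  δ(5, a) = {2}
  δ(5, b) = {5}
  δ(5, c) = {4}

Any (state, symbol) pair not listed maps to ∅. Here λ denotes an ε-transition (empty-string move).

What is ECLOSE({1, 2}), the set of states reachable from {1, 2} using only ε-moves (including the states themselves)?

Begin with {1, 2}.
ε-move 2 → 3; add 3.

{1, 2, 3}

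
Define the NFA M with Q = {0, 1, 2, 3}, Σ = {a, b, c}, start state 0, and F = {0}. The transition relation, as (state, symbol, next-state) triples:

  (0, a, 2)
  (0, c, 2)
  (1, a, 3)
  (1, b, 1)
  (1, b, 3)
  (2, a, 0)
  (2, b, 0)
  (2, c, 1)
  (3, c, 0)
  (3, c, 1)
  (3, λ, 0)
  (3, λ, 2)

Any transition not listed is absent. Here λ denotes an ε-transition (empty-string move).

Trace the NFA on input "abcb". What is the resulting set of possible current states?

{0}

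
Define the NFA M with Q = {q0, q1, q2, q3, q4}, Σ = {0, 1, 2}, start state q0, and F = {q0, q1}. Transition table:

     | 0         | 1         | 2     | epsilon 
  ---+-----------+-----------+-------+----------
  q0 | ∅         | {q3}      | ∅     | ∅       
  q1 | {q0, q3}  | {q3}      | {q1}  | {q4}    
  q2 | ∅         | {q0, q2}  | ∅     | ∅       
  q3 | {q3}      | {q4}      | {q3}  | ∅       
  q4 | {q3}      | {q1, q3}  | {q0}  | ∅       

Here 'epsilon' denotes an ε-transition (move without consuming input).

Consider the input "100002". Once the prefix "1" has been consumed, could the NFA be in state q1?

No

Start in {q0}.
Read '1': q0→{q3}; now {q3}.
State q1 is not in {q3}.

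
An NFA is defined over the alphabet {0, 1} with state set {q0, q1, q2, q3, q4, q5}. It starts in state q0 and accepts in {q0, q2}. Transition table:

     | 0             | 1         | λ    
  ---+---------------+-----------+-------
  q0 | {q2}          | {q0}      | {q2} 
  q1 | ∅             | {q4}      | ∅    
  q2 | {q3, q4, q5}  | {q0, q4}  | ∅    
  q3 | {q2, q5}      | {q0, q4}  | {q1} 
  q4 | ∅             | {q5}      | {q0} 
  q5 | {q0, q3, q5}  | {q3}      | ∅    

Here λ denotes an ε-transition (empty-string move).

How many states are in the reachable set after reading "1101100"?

Start: ε-closure({q0}) = {q0, q2}.
Read '1': {q0, q2} → {q0, q2, q4}.
Read '1': {q0, q2, q4} → {q0, q2, q4, q5}.
Read '0': {q0, q2, q4, q5} → {q0, q1, q2, q3, q4, q5}.
Read '1': {q0, q1, q2, q3, q4, q5} → {q0, q1, q2, q3, q4, q5}.
Read '1': {q0, q1, q2, q3, q4, q5} → {q0, q1, q2, q3, q4, q5}.
Read '0': {q0, q1, q2, q3, q4, q5} → {q0, q1, q2, q3, q4, q5}.
Read '0': {q0, q1, q2, q3, q4, q5} → {q0, q1, q2, q3, q4, q5}.
That set has 6 states.

6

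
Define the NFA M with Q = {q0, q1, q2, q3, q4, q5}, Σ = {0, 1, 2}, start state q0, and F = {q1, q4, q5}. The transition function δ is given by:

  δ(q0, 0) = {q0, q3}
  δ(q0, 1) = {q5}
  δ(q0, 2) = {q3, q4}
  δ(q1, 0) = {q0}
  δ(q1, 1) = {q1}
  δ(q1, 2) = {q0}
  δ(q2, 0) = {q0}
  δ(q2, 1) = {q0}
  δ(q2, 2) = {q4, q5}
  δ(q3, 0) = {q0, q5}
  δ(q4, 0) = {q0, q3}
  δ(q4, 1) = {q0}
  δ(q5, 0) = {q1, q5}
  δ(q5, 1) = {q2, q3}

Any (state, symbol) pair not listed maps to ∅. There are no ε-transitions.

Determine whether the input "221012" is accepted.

Start in {q0}.
Read '2': q0→{q3, q4}; now {q3, q4}.
Read '2': q3→∅, q4→∅; now ∅.
The set is empty and remains empty for the remaining 4 symbols.
The final set ∅ contains no accepting state.

No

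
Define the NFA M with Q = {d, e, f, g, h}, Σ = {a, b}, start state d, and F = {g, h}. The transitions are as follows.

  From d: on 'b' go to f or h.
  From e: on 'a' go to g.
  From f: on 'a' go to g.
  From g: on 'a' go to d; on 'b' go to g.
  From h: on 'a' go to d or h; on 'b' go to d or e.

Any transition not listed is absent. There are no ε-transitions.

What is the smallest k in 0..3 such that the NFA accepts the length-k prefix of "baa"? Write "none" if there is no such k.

Start in {d}.
Read 'b': d→{f, h}; now {f, h}.
None of the earlier sets intersect F, but {f, h} does.

1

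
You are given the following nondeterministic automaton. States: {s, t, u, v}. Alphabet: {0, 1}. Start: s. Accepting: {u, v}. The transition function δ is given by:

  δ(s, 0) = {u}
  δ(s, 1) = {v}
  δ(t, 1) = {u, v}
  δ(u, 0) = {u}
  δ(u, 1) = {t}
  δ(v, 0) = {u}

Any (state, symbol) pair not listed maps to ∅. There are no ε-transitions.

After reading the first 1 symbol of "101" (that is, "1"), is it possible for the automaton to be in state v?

Yes

Start in {s}.
Read '1': {s} → {v}.
State v is in {v}.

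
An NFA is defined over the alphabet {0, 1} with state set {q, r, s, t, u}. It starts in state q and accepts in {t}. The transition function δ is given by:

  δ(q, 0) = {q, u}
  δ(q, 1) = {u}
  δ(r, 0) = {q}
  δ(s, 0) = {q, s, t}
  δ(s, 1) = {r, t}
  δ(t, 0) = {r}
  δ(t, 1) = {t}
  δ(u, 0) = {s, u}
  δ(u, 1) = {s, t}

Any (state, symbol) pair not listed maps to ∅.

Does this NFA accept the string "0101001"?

Start in {q}.
Read '0': {q} → {q, u}.
Read '1': {q, u} → {s, t, u}.
Read '0': {s, t, u} → {q, r, s, t, u}.
Read '1': {q, r, s, t, u} → {r, s, t, u}.
Read '0': {r, s, t, u} → {q, r, s, t, u}.
Read '0': {q, r, s, t, u} → {q, r, s, t, u}.
Read '1': {q, r, s, t, u} → {r, s, t, u}.
The final set {r, s, t, u} contains the accepting state t.

Yes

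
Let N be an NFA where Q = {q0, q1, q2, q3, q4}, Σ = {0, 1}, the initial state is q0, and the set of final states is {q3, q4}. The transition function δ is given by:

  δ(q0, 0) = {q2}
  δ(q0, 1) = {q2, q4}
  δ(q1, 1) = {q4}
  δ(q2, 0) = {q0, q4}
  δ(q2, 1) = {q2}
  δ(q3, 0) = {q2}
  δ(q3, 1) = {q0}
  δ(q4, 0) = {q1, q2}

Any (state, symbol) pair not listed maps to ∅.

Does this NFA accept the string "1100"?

No

Start in {q0}.
Read '1': q0→{q2, q4}; now {q2, q4}.
Read '1': q2→{q2}, q4→∅; now {q2}.
Read '0': q2→{q0, q4}; now {q0, q4}.
Read '0': q0→{q2}, q4→{q1, q2}; now {q1, q2}.
The final set {q1, q2} contains no accepting state.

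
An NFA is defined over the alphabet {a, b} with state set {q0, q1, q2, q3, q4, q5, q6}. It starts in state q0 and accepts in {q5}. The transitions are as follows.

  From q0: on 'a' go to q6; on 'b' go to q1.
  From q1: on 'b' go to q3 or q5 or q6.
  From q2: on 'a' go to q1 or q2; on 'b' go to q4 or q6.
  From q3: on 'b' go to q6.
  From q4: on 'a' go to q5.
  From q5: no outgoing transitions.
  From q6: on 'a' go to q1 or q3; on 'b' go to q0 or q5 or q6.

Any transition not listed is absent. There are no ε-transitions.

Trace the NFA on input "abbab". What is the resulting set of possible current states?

Start in {q0}.
Read 'a': {q0} → {q6}.
Read 'b': {q6} → {q0, q5, q6}.
Read 'b': {q0, q5, q6} → {q0, q1, q5, q6}.
Read 'a': {q0, q1, q5, q6} → {q1, q3, q6}.
Read 'b': {q1, q3, q6} → {q0, q3, q5, q6}.

{q0, q3, q5, q6}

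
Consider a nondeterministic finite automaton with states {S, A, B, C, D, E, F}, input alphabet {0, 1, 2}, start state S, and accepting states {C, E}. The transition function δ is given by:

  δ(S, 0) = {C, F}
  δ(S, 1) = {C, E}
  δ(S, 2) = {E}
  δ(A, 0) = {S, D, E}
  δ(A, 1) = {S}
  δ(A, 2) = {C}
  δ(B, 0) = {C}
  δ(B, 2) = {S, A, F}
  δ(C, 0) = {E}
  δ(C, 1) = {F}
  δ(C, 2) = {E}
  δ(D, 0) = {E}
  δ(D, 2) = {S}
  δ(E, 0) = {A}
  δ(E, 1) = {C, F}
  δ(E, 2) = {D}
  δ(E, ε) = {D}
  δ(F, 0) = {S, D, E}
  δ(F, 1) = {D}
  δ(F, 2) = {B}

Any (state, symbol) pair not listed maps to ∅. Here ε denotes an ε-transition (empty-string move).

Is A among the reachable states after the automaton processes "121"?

No

Start in {S}.
Read '1': S→{C, E}; union {C, E}; ε-closure = {C, D, E}.
Read '2': C→{E}, D→{S}, E→{D}; now {S, D, E}.
Read '1': S→{C, E}, D→∅, E→{C, F}; union {C, E, F}; ε-closure = {C, D, E, F}.
State A is not in {C, D, E, F}.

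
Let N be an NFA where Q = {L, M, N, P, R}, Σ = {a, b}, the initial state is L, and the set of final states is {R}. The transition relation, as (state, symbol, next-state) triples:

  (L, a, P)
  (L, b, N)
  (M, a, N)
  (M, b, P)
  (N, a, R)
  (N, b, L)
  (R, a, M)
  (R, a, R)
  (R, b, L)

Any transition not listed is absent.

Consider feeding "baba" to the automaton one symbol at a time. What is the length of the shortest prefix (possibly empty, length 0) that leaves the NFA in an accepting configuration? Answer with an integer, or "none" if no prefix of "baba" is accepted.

2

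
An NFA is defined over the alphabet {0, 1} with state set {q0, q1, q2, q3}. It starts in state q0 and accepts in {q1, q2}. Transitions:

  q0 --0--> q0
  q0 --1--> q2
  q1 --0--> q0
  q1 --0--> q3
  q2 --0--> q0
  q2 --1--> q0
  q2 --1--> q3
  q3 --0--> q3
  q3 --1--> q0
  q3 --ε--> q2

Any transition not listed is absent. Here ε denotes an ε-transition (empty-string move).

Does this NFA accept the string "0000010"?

No

Start in {q0}.
Read '0': {q0} → {q0}.
Read '0': {q0} → {q0}.
Read '0': {q0} → {q0}.
Read '0': {q0} → {q0}.
Read '0': {q0} → {q0}.
Read '1': {q0} → {q2}.
Read '0': {q2} → {q0}.
The final set {q0} contains no accepting state.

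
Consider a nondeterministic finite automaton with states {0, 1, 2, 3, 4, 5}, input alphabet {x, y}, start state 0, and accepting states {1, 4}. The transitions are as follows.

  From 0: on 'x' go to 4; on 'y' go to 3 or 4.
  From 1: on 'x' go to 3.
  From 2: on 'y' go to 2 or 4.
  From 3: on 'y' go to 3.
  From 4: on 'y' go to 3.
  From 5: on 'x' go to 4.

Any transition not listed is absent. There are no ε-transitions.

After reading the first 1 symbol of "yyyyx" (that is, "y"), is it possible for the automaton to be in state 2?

No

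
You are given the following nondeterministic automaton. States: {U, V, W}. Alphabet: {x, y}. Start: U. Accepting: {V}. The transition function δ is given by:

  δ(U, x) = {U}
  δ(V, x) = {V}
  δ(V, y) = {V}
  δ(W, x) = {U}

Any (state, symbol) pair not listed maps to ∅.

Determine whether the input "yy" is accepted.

Start in {U}.
Read 'y': {U} → ∅.
The set is empty and remains empty for the remaining 1 symbol.
The final set ∅ contains no accepting state.

No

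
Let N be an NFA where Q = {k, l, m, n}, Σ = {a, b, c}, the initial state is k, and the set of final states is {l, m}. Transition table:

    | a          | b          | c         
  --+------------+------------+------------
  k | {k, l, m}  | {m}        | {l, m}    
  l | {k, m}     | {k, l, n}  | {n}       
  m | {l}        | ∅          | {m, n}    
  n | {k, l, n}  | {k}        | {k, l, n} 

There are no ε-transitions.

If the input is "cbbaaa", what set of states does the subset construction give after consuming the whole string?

{k, l, m, n}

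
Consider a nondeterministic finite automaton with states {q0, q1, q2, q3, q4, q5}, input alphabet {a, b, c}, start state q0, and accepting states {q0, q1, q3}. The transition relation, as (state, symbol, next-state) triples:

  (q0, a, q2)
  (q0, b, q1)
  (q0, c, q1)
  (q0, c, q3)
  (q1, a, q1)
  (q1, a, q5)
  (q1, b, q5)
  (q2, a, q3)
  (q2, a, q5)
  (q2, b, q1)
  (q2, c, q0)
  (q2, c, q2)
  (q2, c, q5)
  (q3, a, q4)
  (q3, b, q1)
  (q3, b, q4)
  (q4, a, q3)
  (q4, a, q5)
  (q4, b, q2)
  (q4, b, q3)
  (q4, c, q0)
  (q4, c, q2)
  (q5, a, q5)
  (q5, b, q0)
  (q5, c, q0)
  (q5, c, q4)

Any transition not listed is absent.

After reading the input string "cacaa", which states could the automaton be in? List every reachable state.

Start in {q0}.
Read 'c': q0→{q1, q3}; now {q1, q3}.
Read 'a': q1→{q1, q5}, q3→{q4}; now {q1, q4, q5}.
Read 'c': q1→∅, q4→{q0, q2}, q5→{q0, q4}; now {q0, q2, q4}.
Read 'a': q0→{q2}, q2→{q3, q5}, q4→{q3, q5}; now {q2, q3, q5}.
Read 'a': q2→{q3, q5}, q3→{q4}, q5→{q5}; now {q3, q4, q5}.

{q3, q4, q5}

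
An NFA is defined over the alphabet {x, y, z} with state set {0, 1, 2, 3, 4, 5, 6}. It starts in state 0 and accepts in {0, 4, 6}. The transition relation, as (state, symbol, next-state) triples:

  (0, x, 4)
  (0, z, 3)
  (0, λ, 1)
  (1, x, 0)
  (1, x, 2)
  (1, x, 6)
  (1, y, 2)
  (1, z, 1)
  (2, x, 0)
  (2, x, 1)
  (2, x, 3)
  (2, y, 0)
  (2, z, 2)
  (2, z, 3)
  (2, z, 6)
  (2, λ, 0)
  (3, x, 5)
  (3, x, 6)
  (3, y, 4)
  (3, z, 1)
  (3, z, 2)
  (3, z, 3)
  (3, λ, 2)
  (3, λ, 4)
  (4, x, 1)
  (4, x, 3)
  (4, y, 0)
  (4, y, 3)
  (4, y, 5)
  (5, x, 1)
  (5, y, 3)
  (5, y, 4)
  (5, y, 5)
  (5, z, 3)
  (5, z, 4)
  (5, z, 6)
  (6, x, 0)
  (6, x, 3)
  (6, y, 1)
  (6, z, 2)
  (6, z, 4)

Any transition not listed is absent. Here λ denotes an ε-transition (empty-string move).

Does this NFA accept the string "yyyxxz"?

Start: ε-closure({0}) = {0, 1}.
Read 'y': 0→∅, 1→{2}; union {2}; ε-closure = {0, 1, 2}.
Read 'y': 0→∅, 1→{2}, 2→{0}; union {0, 2}; ε-closure = {0, 1, 2}.
Read 'y': 0→∅, 1→{2}, 2→{0}; union {0, 2}; ε-closure = {0, 1, 2}.
Read 'x': 0→{4}, 1→{0, 2, 6}, 2→{0, 1, 3}; now {0, 1, 2, 3, 4, 6}.
Read 'x': 0→{4}, 1→{0, 2, 6}, 2→{0, 1, 3}, 3→{5, 6}, 4→{1, 3}, 6→{0, 3}; now {0, 1, 2, 3, 4, 5, 6}.
Read 'z': 0→{3}, 1→{1}, 2→{2, 3, 6}, 3→{1, 2, 3}, 4→∅, 5→{3, 4, 6}, 6→{2, 4}; union {1, 2, 3, 4, 6}; ε-closure = {0, 1, 2, 3, 4, 6}.
The final set {0, 1, 2, 3, 4, 6} contains the accepting states 0, 4, 6.

Yes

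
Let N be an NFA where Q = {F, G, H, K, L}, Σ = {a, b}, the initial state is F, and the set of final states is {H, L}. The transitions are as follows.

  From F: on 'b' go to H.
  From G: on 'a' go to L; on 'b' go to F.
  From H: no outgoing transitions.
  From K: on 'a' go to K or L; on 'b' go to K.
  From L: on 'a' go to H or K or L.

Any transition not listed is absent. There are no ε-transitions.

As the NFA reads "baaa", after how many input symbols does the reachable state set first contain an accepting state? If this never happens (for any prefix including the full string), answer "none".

Start in {F}.
Read 'b': {F} → {H}.
None of the earlier sets intersect F, but {H} does.

1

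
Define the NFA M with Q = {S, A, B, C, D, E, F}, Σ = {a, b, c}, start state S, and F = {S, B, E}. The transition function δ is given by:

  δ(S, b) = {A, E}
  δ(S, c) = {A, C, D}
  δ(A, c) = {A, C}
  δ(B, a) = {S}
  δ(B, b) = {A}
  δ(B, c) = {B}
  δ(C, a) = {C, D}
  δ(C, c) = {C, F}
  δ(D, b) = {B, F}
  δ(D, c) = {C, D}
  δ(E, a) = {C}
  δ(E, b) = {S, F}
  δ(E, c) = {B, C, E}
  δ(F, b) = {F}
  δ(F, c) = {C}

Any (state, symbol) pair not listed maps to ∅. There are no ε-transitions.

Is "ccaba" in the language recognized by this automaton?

Start in {S}.
Read 'c': S→{A, C, D}; now {A, C, D}.
Read 'c': A→{A, C}, C→{C, F}, D→{C, D}; now {A, C, D, F}.
Read 'a': A→∅, C→{C, D}, D→∅, F→∅; now {C, D}.
Read 'b': C→∅, D→{B, F}; now {B, F}.
Read 'a': B→{S}, F→∅; now {S}.
The final set {S} contains the accepting state S.

Yes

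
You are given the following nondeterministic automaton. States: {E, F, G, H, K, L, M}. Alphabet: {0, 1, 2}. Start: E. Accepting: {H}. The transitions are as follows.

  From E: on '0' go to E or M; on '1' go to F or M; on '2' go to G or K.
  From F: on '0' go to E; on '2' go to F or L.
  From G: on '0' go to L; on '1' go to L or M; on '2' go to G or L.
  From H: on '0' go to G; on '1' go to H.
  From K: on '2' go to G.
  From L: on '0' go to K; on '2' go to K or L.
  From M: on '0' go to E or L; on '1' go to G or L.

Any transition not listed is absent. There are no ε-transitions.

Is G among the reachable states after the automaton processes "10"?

No

Start in {E}.
Read '1': E→{F, M}; now {F, M}.
Read '0': F→{E}, M→{E, L}; now {E, L}.
State G is not in {E, L}.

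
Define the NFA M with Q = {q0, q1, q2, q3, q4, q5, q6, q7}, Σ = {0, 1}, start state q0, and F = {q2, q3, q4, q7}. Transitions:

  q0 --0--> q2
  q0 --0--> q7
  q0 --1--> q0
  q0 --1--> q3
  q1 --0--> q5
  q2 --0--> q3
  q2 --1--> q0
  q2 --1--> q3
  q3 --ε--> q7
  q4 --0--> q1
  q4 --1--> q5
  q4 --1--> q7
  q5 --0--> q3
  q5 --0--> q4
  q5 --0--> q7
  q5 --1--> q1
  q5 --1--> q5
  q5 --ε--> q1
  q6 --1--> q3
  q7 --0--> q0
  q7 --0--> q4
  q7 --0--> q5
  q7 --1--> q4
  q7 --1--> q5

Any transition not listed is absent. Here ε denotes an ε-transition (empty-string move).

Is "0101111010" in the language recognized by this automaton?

Yes

Start in {q0}.
Read '0': {q0} → {q2, q7}.
Read '1': {q2, q7} → {q0, q1, q3, q4, q5, q7}.
Read '0': {q0, q1, q3, q4, q5, q7} → {q0, q1, q2, q3, q4, q5, q7}.
Read '1': {q0, q1, q2, q3, q4, q5, q7} → {q0, q1, q3, q4, q5, q7}.
Read '1': {q0, q1, q3, q4, q5, q7} → {q0, q1, q3, q4, q5, q7}.
Read '1': {q0, q1, q3, q4, q5, q7} → {q0, q1, q3, q4, q5, q7}.
Read '1': {q0, q1, q3, q4, q5, q7} → {q0, q1, q3, q4, q5, q7}.
Read '0': {q0, q1, q3, q4, q5, q7} → {q0, q1, q2, q3, q4, q5, q7}.
Read '1': {q0, q1, q2, q3, q4, q5, q7} → {q0, q1, q3, q4, q5, q7}.
Read '0': {q0, q1, q3, q4, q5, q7} → {q0, q1, q2, q3, q4, q5, q7}.
The final set {q0, q1, q2, q3, q4, q5, q7} contains the accepting states q2, q3, q4, q7.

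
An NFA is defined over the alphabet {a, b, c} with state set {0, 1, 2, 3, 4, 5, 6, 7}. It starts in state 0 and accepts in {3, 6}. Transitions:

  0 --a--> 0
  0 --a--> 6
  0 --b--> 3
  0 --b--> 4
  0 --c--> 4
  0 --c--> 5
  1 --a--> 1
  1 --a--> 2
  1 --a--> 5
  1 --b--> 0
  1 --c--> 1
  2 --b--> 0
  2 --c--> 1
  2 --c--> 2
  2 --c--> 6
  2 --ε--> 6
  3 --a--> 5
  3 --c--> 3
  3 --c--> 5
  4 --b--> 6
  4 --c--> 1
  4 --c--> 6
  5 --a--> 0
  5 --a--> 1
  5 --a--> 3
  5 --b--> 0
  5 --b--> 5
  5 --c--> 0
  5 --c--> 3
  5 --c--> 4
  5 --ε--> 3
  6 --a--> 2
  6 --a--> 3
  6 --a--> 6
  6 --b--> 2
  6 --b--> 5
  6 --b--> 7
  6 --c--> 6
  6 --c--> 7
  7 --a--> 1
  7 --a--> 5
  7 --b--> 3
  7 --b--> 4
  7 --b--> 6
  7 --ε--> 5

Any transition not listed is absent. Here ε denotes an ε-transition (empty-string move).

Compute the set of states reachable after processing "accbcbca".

Start in {0}.
Read 'a': {0} → {0, 6}.
Read 'c': {0, 6} → {3, 4, 5, 6, 7}.
Read 'c': {3, 4, 5, 6, 7} → {0, 1, 3, 4, 5, 6, 7}.
Read 'b': {0, 1, 3, 4, 5, 6, 7} → {0, 2, 3, 4, 5, 6, 7}.
Read 'c': {0, 2, 3, 4, 5, 6, 7} → {0, 1, 2, 3, 4, 5, 6, 7}.
Read 'b': {0, 1, 2, 3, 4, 5, 6, 7} → {0, 2, 3, 4, 5, 6, 7}.
Read 'c': {0, 2, 3, 4, 5, 6, 7} → {0, 1, 2, 3, 4, 5, 6, 7}.
Read 'a': {0, 1, 2, 3, 4, 5, 6, 7} → {0, 1, 2, 3, 5, 6}.

{0, 1, 2, 3, 5, 6}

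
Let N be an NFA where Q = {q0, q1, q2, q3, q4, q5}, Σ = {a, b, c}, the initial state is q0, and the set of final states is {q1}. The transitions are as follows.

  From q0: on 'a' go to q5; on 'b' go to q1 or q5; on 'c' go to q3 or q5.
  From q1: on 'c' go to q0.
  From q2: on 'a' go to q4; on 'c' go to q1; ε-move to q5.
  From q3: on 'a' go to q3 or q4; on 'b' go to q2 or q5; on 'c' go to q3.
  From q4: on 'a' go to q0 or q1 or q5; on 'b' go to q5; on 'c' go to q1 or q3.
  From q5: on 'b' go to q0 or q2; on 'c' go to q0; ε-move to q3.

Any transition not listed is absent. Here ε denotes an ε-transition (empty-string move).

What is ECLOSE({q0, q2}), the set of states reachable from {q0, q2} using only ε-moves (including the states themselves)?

{q0, q2, q3, q5}

Begin with {q0, q2}.
ε-move q2 → q5; add q5.
ε-move q5 → q3; add q3.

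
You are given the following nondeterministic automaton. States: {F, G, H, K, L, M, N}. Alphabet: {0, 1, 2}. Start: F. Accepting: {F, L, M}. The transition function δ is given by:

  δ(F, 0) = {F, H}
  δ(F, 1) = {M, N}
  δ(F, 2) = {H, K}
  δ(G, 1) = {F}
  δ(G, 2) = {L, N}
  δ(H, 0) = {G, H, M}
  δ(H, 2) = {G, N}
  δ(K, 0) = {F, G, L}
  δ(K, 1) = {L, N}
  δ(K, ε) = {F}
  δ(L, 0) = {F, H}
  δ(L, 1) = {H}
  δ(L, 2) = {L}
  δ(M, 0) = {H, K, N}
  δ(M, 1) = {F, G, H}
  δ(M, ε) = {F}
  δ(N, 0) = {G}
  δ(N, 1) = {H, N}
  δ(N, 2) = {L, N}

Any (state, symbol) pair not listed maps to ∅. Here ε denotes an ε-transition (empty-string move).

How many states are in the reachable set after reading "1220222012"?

6

Start in {F}.
Read '1': {F} → {F, M, N}.
Read '2': {F, M, N} → {F, H, K, L, N}.
Read '2': {F, H, K, L, N} → {F, G, H, K, L, N}.
Read '0': {F, G, H, K, L, N} → {F, G, H, L, M}.
Read '2': {F, G, H, L, M} → {F, G, H, K, L, N}.
Read '2': {F, G, H, K, L, N} → {F, G, H, K, L, N}.
Read '2': {F, G, H, K, L, N} → {F, G, H, K, L, N}.
Read '0': {F, G, H, K, L, N} → {F, G, H, L, M}.
Read '1': {F, G, H, L, M} → {F, G, H, M, N}.
Read '2': {F, G, H, M, N} → {F, G, H, K, L, N}.
That set has 6 states.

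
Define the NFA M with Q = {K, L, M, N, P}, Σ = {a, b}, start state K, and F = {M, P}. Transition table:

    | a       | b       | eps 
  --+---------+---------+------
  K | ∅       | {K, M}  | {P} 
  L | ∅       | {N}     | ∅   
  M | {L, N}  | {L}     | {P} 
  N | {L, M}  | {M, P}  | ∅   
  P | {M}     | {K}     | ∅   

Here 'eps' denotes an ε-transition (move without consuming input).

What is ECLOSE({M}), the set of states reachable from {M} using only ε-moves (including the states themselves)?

Begin with {M}.
ε-move M → P; add P.

{M, P}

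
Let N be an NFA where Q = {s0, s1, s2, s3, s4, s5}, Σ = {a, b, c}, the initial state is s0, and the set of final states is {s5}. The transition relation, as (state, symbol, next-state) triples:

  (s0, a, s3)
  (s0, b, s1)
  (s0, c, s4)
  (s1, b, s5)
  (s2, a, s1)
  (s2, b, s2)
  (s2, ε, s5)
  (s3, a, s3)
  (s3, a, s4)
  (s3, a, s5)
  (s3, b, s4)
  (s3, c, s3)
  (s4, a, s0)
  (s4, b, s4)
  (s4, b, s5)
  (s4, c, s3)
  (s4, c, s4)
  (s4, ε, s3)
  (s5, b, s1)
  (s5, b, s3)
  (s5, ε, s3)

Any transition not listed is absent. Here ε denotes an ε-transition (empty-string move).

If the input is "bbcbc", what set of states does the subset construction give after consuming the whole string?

{s3, s4}

Start in {s0}.
Read 'b': s0→{s1}; now {s1}.
Read 'b': s1→{s5}; union {s5}; ε-closure = {s3, s5}.
Read 'c': s3→{s3}, s5→∅; now {s3}.
Read 'b': s3→{s4}; union {s4}; ε-closure = {s3, s4}.
Read 'c': s3→{s3}, s4→{s3, s4}; now {s3, s4}.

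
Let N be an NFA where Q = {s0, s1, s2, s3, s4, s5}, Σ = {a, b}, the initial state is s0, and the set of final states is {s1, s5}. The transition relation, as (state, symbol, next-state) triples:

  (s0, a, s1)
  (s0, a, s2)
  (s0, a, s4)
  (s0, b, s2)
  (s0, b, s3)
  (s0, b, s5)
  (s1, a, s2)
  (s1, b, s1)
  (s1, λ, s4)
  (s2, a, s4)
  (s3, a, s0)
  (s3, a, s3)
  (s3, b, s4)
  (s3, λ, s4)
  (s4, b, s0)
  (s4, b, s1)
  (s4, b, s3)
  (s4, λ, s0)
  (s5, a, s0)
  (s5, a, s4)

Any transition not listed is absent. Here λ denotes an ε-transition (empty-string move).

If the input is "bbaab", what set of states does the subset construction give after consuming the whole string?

{s0, s1, s2, s3, s4, s5}

Start in {s0}.
Read 'b': {s0} → {s0, s2, s3, s4, s5}.
Read 'b': {s0, s2, s3, s4, s5} → {s0, s1, s2, s3, s4, s5}.
Read 'a': {s0, s1, s2, s3, s4, s5} → {s0, s1, s2, s3, s4}.
Read 'a': {s0, s1, s2, s3, s4} → {s0, s1, s2, s3, s4}.
Read 'b': {s0, s1, s2, s3, s4} → {s0, s1, s2, s3, s4, s5}.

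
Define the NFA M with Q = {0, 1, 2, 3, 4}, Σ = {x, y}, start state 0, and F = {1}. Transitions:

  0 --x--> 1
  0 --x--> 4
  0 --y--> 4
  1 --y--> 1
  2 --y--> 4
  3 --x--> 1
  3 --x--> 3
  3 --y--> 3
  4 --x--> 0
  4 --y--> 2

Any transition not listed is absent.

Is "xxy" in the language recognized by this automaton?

Start in {0}.
Read 'x': {0} → {1, 4}.
Read 'x': {1, 4} → {0}.
Read 'y': {0} → {4}.
The final set {4} contains no accepting state.

No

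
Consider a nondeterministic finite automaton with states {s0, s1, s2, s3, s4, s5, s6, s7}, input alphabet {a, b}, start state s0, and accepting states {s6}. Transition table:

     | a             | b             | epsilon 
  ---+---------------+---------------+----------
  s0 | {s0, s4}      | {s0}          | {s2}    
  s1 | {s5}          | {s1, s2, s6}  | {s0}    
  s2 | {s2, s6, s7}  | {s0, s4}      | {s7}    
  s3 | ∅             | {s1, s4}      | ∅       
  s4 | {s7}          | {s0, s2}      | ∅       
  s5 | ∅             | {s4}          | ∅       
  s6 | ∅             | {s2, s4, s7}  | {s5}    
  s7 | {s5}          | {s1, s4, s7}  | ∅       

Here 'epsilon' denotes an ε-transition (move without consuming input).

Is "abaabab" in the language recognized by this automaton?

No

Start: ε-closure({s0}) = {s0, s2, s7}.
Read 'a': s0→{s0, s4}, s2→{s2, s6, s7}, s7→{s5}; now {s0, s2, s4, s5, s6, s7}.
Read 'b': s0→{s0}, s2→{s0, s4}, s4→{s0, s2}, s5→{s4}, s6→{s2, s4, s7}, s7→{s1, s4, s7}; now {s0, s1, s2, s4, s7}.
Read 'a': s0→{s0, s4}, s1→{s5}, s2→{s2, s6, s7}, s4→{s7}, s7→{s5}; now {s0, s2, s4, s5, s6, s7}.
Read 'a': s0→{s0, s4}, s2→{s2, s6, s7}, s4→{s7}, s5→∅, s6→∅, s7→{s5}; now {s0, s2, s4, s5, s6, s7}.
Read 'b': s0→{s0}, s2→{s0, s4}, s4→{s0, s2}, s5→{s4}, s6→{s2, s4, s7}, s7→{s1, s4, s7}; now {s0, s1, s2, s4, s7}.
Read 'a': s0→{s0, s4}, s1→{s5}, s2→{s2, s6, s7}, s4→{s7}, s7→{s5}; now {s0, s2, s4, s5, s6, s7}.
Read 'b': s0→{s0}, s2→{s0, s4}, s4→{s0, s2}, s5→{s4}, s6→{s2, s4, s7}, s7→{s1, s4, s7}; now {s0, s1, s2, s4, s7}.
The final set {s0, s1, s2, s4, s7} contains no accepting state.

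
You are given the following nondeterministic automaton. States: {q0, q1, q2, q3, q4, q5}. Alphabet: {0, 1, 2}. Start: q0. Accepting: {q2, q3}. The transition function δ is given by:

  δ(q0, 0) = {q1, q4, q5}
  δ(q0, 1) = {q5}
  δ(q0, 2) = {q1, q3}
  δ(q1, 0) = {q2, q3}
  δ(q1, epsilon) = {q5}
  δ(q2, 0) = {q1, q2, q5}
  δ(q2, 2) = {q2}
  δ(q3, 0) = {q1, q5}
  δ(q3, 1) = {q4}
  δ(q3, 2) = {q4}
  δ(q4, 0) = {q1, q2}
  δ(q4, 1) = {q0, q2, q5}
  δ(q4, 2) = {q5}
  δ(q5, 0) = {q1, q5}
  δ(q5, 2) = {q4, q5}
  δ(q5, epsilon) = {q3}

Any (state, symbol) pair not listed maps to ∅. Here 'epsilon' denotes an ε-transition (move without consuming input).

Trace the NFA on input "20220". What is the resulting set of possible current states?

{q1, q2, q3, q5}

Start in {q0}.
Read '2': {q0} → {q1, q3, q5}.
Read '0': {q1, q3, q5} → {q1, q2, q3, q5}.
Read '2': {q1, q2, q3, q5} → {q2, q3, q4, q5}.
Read '2': {q2, q3, q4, q5} → {q2, q3, q4, q5}.
Read '0': {q2, q3, q4, q5} → {q1, q2, q3, q5}.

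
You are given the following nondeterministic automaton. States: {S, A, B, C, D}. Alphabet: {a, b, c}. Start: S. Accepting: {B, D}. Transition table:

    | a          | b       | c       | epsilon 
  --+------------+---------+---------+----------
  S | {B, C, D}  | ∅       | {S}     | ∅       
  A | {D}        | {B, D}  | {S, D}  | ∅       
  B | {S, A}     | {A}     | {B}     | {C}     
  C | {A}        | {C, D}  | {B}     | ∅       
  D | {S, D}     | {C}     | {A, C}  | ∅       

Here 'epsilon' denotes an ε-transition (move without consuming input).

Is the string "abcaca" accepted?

Yes

Start in {S}.
Read 'a': S→{B, C, D}; now {B, C, D}.
Read 'b': B→{A}, C→{C, D}, D→{C}; now {A, C, D}.
Read 'c': A→{S, D}, C→{B}, D→{A, C}; now {S, A, B, C, D}.
Read 'a': S→{B, C, D}, A→{D}, B→{S, A}, C→{A}, D→{S, D}; now {S, A, B, C, D}.
Read 'c': S→{S}, A→{S, D}, B→{B}, C→{B}, D→{A, C}; now {S, A, B, C, D}.
Read 'a': S→{B, C, D}, A→{D}, B→{S, A}, C→{A}, D→{S, D}; now {S, A, B, C, D}.
The final set {S, A, B, C, D} contains the accepting states B, D.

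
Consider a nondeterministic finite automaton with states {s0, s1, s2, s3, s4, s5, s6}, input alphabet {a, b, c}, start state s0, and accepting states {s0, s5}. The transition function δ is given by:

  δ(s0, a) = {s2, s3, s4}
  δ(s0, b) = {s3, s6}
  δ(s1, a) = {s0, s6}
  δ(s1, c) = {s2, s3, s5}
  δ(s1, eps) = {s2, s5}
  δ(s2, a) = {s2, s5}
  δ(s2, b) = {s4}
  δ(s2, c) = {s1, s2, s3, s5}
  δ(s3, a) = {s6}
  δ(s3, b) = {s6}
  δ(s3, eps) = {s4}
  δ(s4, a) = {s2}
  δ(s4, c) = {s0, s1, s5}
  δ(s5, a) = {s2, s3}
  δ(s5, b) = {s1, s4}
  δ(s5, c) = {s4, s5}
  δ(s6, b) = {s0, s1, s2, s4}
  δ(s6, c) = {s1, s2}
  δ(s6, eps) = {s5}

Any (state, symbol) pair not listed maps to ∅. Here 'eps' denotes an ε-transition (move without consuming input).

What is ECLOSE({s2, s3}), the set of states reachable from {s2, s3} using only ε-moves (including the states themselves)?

{s2, s3, s4}

Begin with {s2, s3}.
ε-move s3 → s4; add s4.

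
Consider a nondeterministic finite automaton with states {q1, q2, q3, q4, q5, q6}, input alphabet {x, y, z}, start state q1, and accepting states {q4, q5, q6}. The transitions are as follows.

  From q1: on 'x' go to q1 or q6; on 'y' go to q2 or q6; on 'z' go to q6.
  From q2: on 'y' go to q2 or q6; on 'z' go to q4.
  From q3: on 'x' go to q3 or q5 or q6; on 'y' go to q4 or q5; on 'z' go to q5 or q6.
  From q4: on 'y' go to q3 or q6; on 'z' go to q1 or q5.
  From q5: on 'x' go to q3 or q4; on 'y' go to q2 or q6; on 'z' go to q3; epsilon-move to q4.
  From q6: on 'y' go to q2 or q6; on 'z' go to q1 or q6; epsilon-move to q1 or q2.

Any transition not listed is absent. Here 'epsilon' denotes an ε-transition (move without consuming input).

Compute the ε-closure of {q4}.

Begin with {q4}.
No ε-moves leave this set, so the closure equals the set itself.

{q4}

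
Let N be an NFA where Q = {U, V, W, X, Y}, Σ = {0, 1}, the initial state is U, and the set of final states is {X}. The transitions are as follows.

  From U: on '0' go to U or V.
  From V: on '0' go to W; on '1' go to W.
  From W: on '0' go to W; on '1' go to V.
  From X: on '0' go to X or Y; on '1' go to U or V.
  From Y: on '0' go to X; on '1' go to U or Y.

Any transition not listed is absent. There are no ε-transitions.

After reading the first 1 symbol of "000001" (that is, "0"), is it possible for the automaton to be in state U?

Yes

Start in {U}.
Read '0': {U} → {U, V}.
State U is in {U, V}.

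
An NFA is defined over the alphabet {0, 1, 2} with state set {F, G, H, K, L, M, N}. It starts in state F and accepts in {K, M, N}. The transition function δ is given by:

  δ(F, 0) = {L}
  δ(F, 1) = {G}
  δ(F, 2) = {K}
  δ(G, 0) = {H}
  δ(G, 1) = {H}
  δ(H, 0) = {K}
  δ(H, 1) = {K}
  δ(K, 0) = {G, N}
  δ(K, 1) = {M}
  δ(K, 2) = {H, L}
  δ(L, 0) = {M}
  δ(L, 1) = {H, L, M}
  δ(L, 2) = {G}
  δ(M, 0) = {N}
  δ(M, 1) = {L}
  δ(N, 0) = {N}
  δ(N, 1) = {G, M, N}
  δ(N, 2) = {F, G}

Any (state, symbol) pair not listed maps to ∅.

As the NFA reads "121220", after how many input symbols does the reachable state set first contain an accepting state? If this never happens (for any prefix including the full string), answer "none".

none

Start in {F}.
Read '1': {F} → {G}.
Read '2': {G} → ∅.
The set is empty and remains empty for the remaining 4 symbols.
No reachable set along the way intersects F.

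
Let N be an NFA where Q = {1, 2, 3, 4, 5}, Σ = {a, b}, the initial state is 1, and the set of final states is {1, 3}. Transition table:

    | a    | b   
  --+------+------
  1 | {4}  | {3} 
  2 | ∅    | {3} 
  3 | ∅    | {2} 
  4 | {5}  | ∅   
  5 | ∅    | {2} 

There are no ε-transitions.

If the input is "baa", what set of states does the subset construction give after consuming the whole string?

∅

Start in {1}.
Read 'b': 1→{3}; now {3}.
Read 'a': 3→∅; now ∅.
The set is empty and remains empty for the remaining 1 symbol.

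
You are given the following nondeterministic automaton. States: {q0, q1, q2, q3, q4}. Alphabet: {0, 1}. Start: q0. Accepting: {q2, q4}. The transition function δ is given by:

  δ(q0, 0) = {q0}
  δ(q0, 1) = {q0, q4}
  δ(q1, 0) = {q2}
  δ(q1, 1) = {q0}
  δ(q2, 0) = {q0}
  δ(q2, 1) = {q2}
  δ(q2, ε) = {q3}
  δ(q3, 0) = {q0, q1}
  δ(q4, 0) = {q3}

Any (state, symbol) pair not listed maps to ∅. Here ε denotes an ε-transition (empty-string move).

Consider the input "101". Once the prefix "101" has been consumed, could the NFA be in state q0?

Start in {q0}.
Read '1': q0→{q0, q4}; now {q0, q4}.
Read '0': q0→{q0}, q4→{q3}; now {q0, q3}.
Read '1': q0→{q0, q4}, q3→∅; now {q0, q4}.
State q0 is in {q0, q4}.

Yes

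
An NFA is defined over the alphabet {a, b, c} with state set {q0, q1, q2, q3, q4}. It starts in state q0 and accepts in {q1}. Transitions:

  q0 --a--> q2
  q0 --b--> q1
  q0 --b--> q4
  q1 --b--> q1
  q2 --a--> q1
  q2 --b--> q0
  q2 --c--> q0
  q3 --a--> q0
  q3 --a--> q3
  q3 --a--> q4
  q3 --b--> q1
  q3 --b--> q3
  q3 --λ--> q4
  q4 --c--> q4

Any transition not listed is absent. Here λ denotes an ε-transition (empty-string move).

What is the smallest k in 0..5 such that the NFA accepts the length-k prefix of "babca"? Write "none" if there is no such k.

Start in {q0}.
Read 'b': {q0} → {q1, q4}.
None of the earlier sets intersect F, but {q1, q4} does.

1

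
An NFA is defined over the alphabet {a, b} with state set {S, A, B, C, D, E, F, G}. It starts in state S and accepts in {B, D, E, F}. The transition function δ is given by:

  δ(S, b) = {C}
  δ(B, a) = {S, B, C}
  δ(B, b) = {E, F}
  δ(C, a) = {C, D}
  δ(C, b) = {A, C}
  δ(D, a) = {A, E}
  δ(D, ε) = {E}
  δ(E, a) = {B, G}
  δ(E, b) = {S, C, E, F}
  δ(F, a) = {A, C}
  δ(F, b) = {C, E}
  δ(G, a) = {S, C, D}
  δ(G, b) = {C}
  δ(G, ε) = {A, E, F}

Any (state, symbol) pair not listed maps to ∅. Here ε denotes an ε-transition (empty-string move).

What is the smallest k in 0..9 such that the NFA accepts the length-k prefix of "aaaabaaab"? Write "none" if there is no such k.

none

Start in {S}.
Read 'a': S→∅; now ∅.
The set is empty and remains empty for the remaining 8 symbols.
No reachable set along the way intersects F.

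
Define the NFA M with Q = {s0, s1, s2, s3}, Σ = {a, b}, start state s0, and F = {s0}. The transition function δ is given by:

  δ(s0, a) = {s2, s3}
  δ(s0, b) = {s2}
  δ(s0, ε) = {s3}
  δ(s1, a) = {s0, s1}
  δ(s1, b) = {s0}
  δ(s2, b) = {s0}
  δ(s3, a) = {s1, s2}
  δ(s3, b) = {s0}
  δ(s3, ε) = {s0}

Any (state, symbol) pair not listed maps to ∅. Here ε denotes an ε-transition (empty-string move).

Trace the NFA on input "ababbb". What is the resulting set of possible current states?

{s0, s2, s3}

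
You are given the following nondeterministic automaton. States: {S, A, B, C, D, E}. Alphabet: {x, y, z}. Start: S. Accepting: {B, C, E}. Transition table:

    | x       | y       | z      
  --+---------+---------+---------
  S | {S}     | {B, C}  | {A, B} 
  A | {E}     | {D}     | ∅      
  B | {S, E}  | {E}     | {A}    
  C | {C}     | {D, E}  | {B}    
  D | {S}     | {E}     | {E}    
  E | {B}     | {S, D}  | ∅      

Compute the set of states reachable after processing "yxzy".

Start in {S}.
Read 'y': S→{B, C}; now {B, C}.
Read 'x': B→{S, E}, C→{C}; now {S, C, E}.
Read 'z': S→{A, B}, C→{B}, E→∅; now {A, B}.
Read 'y': A→{D}, B→{E}; now {D, E}.

{D, E}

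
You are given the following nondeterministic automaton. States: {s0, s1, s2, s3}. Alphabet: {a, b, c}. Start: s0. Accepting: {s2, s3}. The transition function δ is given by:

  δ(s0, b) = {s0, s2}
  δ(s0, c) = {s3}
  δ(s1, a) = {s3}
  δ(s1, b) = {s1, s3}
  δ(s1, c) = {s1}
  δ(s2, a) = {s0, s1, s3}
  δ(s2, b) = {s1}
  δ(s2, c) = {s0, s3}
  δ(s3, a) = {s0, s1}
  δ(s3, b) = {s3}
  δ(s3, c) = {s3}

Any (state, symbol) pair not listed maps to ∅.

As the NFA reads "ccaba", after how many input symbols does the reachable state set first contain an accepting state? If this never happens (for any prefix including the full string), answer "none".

1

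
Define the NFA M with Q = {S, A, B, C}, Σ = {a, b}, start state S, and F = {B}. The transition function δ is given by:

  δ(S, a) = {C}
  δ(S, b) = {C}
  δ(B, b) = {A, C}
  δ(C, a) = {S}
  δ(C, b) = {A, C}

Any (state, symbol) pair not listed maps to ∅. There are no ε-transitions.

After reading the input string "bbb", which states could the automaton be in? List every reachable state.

{A, C}

Start in {S}.
Read 'b': {S} → {C}.
Read 'b': {C} → {A, C}.
Read 'b': {A, C} → {A, C}.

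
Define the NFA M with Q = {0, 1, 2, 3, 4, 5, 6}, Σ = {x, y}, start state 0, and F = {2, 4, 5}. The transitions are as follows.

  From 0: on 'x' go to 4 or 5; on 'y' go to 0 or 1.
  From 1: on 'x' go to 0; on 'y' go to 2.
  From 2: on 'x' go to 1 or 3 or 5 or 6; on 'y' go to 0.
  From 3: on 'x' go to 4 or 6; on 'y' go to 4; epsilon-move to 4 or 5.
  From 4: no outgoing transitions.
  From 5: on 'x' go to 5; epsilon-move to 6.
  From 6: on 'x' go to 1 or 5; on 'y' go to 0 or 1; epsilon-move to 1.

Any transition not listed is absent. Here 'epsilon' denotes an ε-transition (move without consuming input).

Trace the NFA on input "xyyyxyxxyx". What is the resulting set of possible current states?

Start in {0}.
Read 'x': 0→{4, 5}; union {4, 5}; ε-closure = {1, 4, 5, 6}.
Read 'y': 1→{2}, 4→∅, 5→∅, 6→{0, 1}; now {0, 1, 2}.
Read 'y': 0→{0, 1}, 1→{2}, 2→{0}; now {0, 1, 2}.
Read 'y': 0→{0, 1}, 1→{2}, 2→{0}; now {0, 1, 2}.
Read 'x': 0→{4, 5}, 1→{0}, 2→{1, 3, 5, 6}; now {0, 1, 3, 4, 5, 6}.
Read 'y': 0→{0, 1}, 1→{2}, 3→{4}, 4→∅, 5→∅, 6→{0, 1}; now {0, 1, 2, 4}.
Read 'x': 0→{4, 5}, 1→{0}, 2→{1, 3, 5, 6}, 4→∅; now {0, 1, 3, 4, 5, 6}.
Read 'x': 0→{4, 5}, 1→{0}, 3→{4, 6}, 4→∅, 5→{5}, 6→{1, 5}; now {0, 1, 4, 5, 6}.
Read 'y': 0→{0, 1}, 1→{2}, 4→∅, 5→∅, 6→{0, 1}; now {0, 1, 2}.
Read 'x': 0→{4, 5}, 1→{0}, 2→{1, 3, 5, 6}; now {0, 1, 3, 4, 5, 6}.

{0, 1, 3, 4, 5, 6}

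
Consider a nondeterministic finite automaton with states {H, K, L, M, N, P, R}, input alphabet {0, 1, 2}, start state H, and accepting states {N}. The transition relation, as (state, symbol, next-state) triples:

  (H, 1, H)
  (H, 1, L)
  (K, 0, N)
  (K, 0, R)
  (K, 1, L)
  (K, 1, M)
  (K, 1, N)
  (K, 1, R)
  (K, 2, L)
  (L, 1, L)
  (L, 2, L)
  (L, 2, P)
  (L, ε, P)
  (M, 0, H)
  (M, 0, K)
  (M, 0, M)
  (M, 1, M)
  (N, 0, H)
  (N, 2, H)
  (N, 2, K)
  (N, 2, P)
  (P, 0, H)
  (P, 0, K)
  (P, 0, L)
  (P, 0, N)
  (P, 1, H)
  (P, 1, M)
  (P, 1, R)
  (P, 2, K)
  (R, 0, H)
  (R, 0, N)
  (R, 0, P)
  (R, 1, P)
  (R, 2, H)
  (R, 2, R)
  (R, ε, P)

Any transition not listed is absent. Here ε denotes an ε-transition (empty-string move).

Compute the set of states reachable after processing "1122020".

{H, K, L, N, P, R}

Start in {H}.
Read '1': {H} → {H, L, P}.
Read '1': {H, L, P} → {H, L, M, P, R}.
Read '2': {H, L, M, P, R} → {H, K, L, P, R}.
Read '2': {H, K, L, P, R} → {H, K, L, P, R}.
Read '0': {H, K, L, P, R} → {H, K, L, N, P, R}.
Read '2': {H, K, L, N, P, R} → {H, K, L, P, R}.
Read '0': {H, K, L, P, R} → {H, K, L, N, P, R}.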